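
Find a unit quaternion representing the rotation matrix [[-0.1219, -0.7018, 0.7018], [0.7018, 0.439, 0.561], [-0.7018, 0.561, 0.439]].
0.6626 + 0.5296j + 0.5296k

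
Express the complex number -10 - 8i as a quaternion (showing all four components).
-10 - 8i + 0j + 0k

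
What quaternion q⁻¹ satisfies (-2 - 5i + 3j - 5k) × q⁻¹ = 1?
-0.0317 + 0.0794i - 0.0476j + 0.0794k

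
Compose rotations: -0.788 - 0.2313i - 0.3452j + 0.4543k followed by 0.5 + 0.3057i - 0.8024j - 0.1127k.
-0.5491 - 0.76i + 0.3469j + 0.0248k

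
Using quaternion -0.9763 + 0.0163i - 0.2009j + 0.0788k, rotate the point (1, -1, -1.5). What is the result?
(0.167, -1.148, -1.704)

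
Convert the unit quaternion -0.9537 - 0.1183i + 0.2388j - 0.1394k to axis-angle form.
axis = (-0.3933, 0.794, -0.4635), θ = 325°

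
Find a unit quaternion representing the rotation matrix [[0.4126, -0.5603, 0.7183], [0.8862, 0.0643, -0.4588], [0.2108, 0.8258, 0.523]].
0.7071 + 0.4542i + 0.1794j + 0.5114k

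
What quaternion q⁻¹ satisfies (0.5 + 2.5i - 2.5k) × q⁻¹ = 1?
0.0392 - 0.1961i + 0.1961k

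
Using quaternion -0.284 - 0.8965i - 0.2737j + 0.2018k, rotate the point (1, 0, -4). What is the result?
(1.594, 2.855, 2.512)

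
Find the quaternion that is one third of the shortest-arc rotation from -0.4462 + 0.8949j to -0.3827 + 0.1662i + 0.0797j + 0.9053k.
-0.5244 + 0.0733i + 0.7485j + 0.3992k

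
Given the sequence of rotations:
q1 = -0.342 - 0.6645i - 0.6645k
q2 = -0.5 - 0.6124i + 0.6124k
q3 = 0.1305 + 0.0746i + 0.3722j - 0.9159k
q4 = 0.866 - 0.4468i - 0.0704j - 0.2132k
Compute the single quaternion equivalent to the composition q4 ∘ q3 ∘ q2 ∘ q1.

q2 · q1 = 0.171 + 0.5417i - 0.8139j + 0.1228k
q3 · q2 · q1 = 0.3973 - 0.6163i - 0.5479j - 0.4029k
q4 · q3 · q2 · q1 = -0.0558 - 0.7997i - 0.5511j - 0.2322k
-0.0558 - 0.7997i - 0.5511j - 0.2322k


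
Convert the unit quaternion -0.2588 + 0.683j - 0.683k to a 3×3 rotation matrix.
[[-0.866, -0.3535, -0.3535], [0.3535, 0.067, -0.933], [0.3535, -0.933, 0.067]]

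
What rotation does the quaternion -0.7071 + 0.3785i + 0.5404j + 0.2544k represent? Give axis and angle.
axis = (0.5353, 0.7642, 0.3598), θ = 3π/2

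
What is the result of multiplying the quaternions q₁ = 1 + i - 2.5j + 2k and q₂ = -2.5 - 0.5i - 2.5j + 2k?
-12.25 - 3i + 0.75j - 6.75k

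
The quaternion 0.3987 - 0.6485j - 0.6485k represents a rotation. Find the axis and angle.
axis = (0, -√2/2, -√2/2), θ = 133°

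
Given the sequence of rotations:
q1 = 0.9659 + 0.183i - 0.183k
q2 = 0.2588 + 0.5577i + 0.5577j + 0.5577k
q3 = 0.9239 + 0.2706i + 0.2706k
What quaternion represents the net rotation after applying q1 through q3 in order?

q2 · q1 = 0.25 + 0.484i + 0.7428j + 0.3893k
q3 · q2 · q1 = -0.0053 + 0.3138i + 0.7119j + 0.6283k
-0.0053 + 0.3138i + 0.7119j + 0.6283k


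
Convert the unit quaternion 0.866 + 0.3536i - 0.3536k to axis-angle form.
axis = (√2/2, 0, -√2/2), θ = π/3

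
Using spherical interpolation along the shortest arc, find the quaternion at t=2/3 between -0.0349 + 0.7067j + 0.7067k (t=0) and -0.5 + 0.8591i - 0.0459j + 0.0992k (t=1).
-0.4411 + 0.7288i + 0.3036j + 0.4267k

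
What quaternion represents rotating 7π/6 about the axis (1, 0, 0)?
-0.2588 + 0.9659i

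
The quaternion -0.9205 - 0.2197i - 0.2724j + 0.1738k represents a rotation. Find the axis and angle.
axis = (-0.5623, -0.6971, 0.4448), θ = 314°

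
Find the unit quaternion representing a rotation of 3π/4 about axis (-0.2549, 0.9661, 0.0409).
0.3827 - 0.2355i + 0.8926j + 0.0378k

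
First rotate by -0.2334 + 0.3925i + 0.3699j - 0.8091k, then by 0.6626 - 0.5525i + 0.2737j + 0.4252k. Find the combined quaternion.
0.305 + 0.0103i - 0.0989j - 0.9471k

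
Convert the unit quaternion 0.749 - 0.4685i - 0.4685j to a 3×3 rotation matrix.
[[0.561, 0.439, -0.7018], [0.439, 0.561, 0.7018], [0.7018, -0.7018, 0.122]]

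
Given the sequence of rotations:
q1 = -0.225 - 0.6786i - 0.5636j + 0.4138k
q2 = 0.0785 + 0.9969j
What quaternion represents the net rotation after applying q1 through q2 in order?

q2 · q1 = 0.5442 + 0.3592i - 0.2685j + 0.709k
0.5442 + 0.3592i - 0.2685j + 0.709k


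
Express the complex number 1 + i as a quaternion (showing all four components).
1 + i + 0j + 0k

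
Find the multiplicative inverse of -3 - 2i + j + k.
-0.2 + 0.1333i - 0.0667j - 0.0667k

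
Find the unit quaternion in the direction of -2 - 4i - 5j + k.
-0.2949 - 0.5898i - 0.7372j + 0.1474k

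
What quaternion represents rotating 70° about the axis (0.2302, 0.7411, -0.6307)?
0.8192 + 0.132i + 0.4251j - 0.3618k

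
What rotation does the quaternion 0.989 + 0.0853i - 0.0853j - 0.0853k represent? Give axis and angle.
axis = (√3/3, -√3/3, -√3/3), θ = 17°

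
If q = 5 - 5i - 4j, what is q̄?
5 + 5i + 4j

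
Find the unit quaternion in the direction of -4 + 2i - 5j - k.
-0.5898 + 0.2949i - 0.7372j - 0.1474k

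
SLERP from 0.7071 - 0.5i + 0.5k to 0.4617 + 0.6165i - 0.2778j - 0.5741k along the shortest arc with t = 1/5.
0.5096 - 0.6118i + 0.0741j + 0.6005k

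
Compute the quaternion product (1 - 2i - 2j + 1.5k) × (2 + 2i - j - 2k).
7 + 3.5i - 6j + 7k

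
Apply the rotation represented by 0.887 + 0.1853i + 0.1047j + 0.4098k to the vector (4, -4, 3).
(6.334, -0.047, 0.935)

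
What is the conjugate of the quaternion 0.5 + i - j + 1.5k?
0.5 - i + j - 1.5k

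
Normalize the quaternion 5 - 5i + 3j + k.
0.6455 - 0.6455i + 0.3873j + 0.1291k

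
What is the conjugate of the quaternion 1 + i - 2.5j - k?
1 - i + 2.5j + k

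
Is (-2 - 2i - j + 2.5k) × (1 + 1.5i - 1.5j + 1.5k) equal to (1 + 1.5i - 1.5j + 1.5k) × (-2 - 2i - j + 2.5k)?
No: pq = -4.25 - 2.75i + 8.75j + 4k ≠ -4.25 - 7.25i - 4.75j - 5k = qp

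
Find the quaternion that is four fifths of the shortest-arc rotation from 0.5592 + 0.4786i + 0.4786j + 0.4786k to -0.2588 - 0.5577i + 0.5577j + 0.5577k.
-0.078 - 0.3771i + 0.6526j + 0.6526k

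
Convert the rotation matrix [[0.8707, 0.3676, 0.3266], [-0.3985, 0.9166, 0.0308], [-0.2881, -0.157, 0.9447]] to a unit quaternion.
0.9659 - 0.0486i + 0.1591j - 0.1983k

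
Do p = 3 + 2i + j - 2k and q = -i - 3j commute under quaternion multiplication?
No: pq = 5 - 9i - 7j - 5k ≠ 5 + 3i - 11j + 5k = qp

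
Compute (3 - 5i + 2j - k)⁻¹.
0.0769 + 0.1282i - 0.0513j + 0.0256k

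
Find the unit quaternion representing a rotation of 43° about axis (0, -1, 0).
0.9304 - 0.3665j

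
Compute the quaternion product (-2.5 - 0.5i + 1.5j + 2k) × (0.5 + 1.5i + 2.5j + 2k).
-8.25 - 6i - 1.5j - 7.5k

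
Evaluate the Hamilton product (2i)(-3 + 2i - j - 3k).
-4 - 6i + 6j - 2k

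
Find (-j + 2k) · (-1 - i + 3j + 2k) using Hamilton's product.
-1 - 8i - j - 3k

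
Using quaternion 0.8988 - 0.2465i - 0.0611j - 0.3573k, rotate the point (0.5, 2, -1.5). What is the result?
(1.614, 0.21, -1.962)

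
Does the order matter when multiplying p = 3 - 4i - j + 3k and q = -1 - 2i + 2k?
Yes: pq = -17 - 4i + 3j + k ≠ -17 - j + 5k = qp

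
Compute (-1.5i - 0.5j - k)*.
1.5i + 0.5j + k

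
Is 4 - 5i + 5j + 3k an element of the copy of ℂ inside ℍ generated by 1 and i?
No. The quaternion 4 - 5i + 5j + 3k has j-coefficient y = 5 and k-coefficient z = 3, not both zero, so it does not lie in the complex subalgebra spanned by 1 and i.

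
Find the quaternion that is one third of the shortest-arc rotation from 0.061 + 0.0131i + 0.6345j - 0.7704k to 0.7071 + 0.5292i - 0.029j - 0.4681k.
0.3383 + 0.2283i + 0.4724j - 0.7812k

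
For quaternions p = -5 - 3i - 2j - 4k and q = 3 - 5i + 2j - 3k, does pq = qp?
No: pq = -38 + 30i - 5j - 13k ≠ -38 + 2i - 27j + 19k = qp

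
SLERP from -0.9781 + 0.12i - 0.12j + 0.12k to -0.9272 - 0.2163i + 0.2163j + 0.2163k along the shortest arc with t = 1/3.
-0.9876 + 0.0071i - 0.0071j + 0.1566k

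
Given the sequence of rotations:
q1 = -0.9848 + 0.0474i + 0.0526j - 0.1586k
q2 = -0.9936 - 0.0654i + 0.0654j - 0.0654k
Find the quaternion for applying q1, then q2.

q2 · q1 = 0.9678 + 0.0104i - 0.1301j + 0.2155k
0.9678 + 0.0104i - 0.1301j + 0.2155k


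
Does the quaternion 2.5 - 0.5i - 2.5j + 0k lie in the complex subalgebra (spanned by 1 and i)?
No. The quaternion 2.5 - 0.5i - 2.5j has j-coefficient y = -2.5 and k-coefficient z = 0, not both zero, so it does not lie in the complex subalgebra spanned by 1 and i.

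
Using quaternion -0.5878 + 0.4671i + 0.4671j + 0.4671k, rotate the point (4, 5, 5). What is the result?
(4.873, 5.113, 4.015)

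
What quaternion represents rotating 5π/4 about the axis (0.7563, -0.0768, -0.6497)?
-0.3827 + 0.6987i - 0.071j - 0.6002k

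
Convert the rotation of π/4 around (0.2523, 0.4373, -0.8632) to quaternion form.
0.9239 + 0.0966i + 0.1673j - 0.3303k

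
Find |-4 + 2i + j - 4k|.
√37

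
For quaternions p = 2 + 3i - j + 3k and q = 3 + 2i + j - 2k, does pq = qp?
No: pq = 7 + 12i + 11j + 10k ≠ 7 + 14i - 13j = qp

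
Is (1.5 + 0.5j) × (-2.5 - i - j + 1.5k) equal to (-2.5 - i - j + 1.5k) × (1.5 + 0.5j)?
No: pq = -3.25 - 0.75i - 2.75j + 2.75k ≠ -3.25 - 2.25i - 2.75j + 1.75k = qp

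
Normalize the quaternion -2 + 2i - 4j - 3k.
-0.3482 + 0.3482i - 0.6963j - 0.5222k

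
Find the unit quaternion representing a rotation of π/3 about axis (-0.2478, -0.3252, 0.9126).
0.866 - 0.1239i - 0.1626j + 0.4563k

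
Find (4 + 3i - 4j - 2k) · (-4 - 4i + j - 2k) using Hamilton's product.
-4 - 18i + 34j - 13k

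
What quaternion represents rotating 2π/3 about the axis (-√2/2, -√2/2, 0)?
0.5 - 0.6124i - 0.6124j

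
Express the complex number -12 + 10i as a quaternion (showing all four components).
-12 + 10i + 0j + 0k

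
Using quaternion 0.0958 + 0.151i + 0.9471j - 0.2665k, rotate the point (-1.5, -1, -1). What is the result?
(0.966, -0.631, 1.708)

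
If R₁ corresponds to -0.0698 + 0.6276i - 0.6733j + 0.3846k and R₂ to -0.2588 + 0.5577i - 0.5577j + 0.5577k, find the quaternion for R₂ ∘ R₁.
-0.9219 - 0.0403i + 0.3487j - 0.1639k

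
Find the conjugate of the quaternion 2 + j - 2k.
2 - j + 2k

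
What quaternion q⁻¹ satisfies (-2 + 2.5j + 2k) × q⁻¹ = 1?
-0.1404 - 0.1754j - 0.1404k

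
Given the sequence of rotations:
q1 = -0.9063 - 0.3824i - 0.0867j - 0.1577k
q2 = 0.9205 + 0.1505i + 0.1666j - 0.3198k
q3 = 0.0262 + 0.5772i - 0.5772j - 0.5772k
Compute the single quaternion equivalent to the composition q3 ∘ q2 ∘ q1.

q2 · q1 = -0.8127 - 0.5424i - 0.0848j + 0.1953k
q3 · q2 · q1 = 0.3556 - 0.645i + 0.6672j + 0.1122k
0.3556 - 0.645i + 0.6672j + 0.1122k


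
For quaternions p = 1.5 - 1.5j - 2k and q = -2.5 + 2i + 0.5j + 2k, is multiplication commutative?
No: pq = 1 + i + 0.5j + 11k ≠ 1 + 5i + 8.5j + 5k = qp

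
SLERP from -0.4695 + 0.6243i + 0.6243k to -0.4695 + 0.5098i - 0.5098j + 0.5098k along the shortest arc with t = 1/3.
-0.4853 + 0.6054i - 0.1776j + 0.6054k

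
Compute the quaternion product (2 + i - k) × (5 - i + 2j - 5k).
6 + 5i + 10j - 13k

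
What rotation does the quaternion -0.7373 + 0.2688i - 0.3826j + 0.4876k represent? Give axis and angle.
axis = (0.3979, -0.5663, 0.7218), θ = 275°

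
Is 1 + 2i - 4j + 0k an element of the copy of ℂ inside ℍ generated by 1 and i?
No. The quaternion 1 + 2i - 4j has j-coefficient y = -4 and k-coefficient z = 0, not both zero, so it does not lie in the complex subalgebra spanned by 1 and i.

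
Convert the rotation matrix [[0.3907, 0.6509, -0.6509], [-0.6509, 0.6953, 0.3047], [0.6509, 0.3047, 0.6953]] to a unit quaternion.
0.8339 - 0.3903j - 0.3903k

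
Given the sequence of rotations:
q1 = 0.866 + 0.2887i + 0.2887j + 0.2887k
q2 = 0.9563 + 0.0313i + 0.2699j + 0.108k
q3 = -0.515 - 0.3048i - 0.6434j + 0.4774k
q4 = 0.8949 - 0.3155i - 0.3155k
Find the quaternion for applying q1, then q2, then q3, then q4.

q2 · q1 = 0.71 + 0.3499i + 0.532j + 0.3007k
q3 · q2 · q1 = -0.0603 - 0.8441i - 0.4721j + 0.2471k
q4 · q3 · q2 · q1 = -0.2423 - 0.8853i - 0.0782j + 0.3891k
-0.2423 - 0.8853i - 0.0782j + 0.3891k


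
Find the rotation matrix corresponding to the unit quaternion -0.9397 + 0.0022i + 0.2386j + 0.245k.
[[0.7661, 0.4615, -0.4473], [-0.4594, 0.8799, 0.121], [0.4495, 0.1128, 0.8861]]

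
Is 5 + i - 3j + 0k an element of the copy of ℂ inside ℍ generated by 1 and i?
No. The quaternion 5 + i - 3j has j-coefficient y = -3 and k-coefficient z = 0, not both zero, so it does not lie in the complex subalgebra spanned by 1 and i.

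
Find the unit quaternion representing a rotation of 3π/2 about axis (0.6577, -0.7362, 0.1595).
-0.7071 + 0.4651i - 0.5206j + 0.1128k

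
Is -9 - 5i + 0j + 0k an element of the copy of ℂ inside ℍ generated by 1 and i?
Yes. The quaternion -9 - 5i has j- and k-coefficients y = z = 0, so it lies in the complex subalgebra spanned by 1 and i.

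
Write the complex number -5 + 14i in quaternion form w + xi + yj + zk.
-5 + 14i + 0j + 0k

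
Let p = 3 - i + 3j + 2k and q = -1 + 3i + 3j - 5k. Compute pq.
1 - 11i + 7j - 29k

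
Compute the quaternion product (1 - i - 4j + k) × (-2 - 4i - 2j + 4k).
-18 - 16i + 6j - 12k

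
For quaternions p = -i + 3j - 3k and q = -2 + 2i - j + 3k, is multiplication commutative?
No: pq = 14 + 8i - 9j + k ≠ 14 - 4i - 3j + 11k = qp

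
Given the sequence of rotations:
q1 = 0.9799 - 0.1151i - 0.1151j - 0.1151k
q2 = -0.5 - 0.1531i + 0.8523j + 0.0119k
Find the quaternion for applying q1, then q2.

q2 · q1 = -0.4081 - 0.1892i + 0.8737j + 0.1849k
-0.4081 - 0.1892i + 0.8737j + 0.1849k


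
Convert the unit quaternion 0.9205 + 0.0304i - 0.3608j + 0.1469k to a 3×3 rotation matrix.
[[0.6965, -0.2924, -0.6553], [0.2485, 0.955, -0.162], [0.6732, -0.05, 0.7378]]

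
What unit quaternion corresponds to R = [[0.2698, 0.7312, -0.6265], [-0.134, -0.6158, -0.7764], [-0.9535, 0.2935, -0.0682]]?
0.3827 + 0.6989i + 0.2136j - 0.5652k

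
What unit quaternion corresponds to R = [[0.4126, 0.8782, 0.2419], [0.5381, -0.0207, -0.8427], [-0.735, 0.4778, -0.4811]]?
0.4772 + 0.6918i + 0.5118j - 0.1782k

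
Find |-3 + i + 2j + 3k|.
√23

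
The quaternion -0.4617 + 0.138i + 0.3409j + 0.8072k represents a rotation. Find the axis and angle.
axis = (0.1556, 0.3843, 0.91), θ = 235°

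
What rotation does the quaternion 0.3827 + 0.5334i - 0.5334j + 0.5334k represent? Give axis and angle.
axis = (√3/3, -√3/3, √3/3), θ = 3π/4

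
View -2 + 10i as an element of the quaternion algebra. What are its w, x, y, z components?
-2 + 10i + 0j + 0k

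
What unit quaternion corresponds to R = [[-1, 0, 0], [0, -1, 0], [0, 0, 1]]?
k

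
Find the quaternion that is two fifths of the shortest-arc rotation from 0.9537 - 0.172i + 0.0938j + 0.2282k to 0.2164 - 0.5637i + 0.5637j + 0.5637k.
0.7523 - 0.3835i + 0.3302j + 0.4218k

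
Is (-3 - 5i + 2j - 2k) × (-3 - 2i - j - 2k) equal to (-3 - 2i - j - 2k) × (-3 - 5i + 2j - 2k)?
No: pq = -3 + 15i - 9j + 21k ≠ -3 + 27i + 3j + 3k = qp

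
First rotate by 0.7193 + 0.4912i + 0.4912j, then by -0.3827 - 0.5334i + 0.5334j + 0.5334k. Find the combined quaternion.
-0.2753 - 0.8337i + 0.4577j - 0.1403k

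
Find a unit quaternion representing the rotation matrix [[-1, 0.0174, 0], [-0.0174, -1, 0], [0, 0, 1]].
-0.0087 + k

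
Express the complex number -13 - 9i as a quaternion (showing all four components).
-13 - 9i + 0j + 0k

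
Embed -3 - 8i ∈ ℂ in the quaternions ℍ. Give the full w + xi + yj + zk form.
-3 - 8i + 0j + 0k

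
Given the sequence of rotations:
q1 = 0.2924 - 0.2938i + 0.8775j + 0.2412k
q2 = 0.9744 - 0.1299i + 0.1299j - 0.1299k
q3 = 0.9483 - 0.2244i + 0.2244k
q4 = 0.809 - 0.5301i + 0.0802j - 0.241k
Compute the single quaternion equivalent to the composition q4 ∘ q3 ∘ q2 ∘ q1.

q2 · q1 = 0.1641 - 0.1789i + 0.9625j + 0.1212k
q3 · q2 · q1 = 0.0883 - 0.4225i + 0.8998j - 0.0642k
q4 · q3 · q2 · q1 = -0.2402 - 0.1769i + 0.8028j - 0.5163k
-0.2402 - 0.1769i + 0.8028j - 0.5163k


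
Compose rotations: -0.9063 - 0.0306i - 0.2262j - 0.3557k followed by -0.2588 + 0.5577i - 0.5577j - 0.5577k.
-0.0729 - 0.4253i + 0.7794j + 0.4543k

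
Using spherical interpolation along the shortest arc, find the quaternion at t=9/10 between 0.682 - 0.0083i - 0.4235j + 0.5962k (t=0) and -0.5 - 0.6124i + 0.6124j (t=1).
0.5424 + 0.5665i - 0.6166j + 0.0691k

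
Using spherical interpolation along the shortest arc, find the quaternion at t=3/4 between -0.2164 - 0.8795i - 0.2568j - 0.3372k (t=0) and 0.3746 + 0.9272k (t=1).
-0.3803 - 0.275i - 0.0803j - 0.8794k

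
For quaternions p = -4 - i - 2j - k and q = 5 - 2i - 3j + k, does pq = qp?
No: pq = -27 - 2i + 5j - 10k ≠ -27 + 8i - j - 8k = qp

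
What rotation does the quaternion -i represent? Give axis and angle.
axis = (-1, 0, 0), θ = π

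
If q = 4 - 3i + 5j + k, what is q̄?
4 + 3i - 5j - k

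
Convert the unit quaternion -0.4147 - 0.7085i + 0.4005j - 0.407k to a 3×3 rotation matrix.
[[0.3479, -0.9051, 0.2445], [-0.2299, -0.3352, -0.9136], [0.9089, 0.2616, -0.3247]]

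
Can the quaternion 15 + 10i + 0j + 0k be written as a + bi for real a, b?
Yes. The quaternion 15 + 10i has j- and k-coefficients y = z = 0, so it lies in the complex subalgebra spanned by 1 and i.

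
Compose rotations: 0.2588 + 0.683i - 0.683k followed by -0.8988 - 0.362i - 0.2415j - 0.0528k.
-0.0214 - 0.5426i - 0.3458j + 0.7652k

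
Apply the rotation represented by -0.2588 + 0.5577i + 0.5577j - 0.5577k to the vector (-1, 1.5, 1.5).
(-0.622, -1.777, -1.399)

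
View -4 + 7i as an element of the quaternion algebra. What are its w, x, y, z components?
-4 + 7i + 0j + 0k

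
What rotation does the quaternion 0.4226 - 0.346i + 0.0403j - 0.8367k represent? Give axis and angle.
axis = (-0.3818, 0.0445, -0.9232), θ = 130°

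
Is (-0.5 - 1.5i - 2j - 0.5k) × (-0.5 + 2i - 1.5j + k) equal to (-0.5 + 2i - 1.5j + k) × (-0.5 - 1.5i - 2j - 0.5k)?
No: pq = 0.75 - 3i + 2.25j + 6k ≠ 0.75 + 2.5i + 1.25j - 6.5k = qp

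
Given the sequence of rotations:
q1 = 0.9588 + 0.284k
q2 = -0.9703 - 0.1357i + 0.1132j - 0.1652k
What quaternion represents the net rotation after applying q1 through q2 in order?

q2 · q1 = -0.8834 - 0.098i + 0.1471j - 0.434k
-0.8834 - 0.098i + 0.1471j - 0.434k


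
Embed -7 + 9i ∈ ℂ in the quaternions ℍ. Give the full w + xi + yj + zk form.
-7 + 9i + 0j + 0k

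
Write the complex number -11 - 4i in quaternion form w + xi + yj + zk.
-11 - 4i + 0j + 0k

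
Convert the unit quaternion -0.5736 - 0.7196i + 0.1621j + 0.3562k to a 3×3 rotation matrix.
[[0.6937, 0.1753, -0.6986], [-0.6419, -0.2894, -0.71], [-0.3267, 0.941, -0.0882]]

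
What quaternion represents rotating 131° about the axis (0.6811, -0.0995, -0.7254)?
0.4147 + 0.6198i - 0.0905j - 0.6601k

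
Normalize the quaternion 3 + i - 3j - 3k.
0.5669 + 0.189i - 0.5669j - 0.5669k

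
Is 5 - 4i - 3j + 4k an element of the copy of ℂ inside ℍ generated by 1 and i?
No. The quaternion 5 - 4i - 3j + 4k has j-coefficient y = -3 and k-coefficient z = 4, not both zero, so it does not lie in the complex subalgebra spanned by 1 and i.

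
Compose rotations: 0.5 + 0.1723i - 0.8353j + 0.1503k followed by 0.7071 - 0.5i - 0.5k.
0.5149 - 0.5458i - 0.6016j + 0.2739k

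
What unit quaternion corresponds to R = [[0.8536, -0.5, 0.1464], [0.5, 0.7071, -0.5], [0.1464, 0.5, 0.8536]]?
0.9239 + 0.2706i + 0.2706k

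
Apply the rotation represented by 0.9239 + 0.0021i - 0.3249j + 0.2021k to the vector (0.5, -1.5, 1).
(0.316, -1.327, 1.281)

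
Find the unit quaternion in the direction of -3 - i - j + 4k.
-0.5774 - 0.1925i - 0.1925j + 0.7698k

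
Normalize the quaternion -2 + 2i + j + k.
-0.6325 + 0.6325i + 0.3162j + 0.3162k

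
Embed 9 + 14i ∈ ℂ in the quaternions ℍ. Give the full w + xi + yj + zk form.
9 + 14i + 0j + 0k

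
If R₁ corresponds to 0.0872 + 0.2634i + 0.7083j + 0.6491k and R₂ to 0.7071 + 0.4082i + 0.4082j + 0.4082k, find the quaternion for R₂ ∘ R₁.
-0.6 + 0.1977i + 0.379j + 0.6762k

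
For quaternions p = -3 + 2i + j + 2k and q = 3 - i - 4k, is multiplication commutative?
No: pq = 1 + 5i + 9j + 19k ≠ 1 + 13i - 3j + 17k = qp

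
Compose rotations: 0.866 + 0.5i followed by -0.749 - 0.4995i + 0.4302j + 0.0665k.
-0.3989 - 0.8071i + 0.4058j - 0.1575k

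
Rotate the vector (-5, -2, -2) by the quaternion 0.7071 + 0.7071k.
(2, -5, -2)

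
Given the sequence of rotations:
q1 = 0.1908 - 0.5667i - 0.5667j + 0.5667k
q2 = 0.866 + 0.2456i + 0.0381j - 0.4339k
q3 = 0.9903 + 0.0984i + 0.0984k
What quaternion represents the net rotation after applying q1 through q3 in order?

q2 · q1 = 0.5719 - 0.6682i - 0.3768j + 0.2904k
q3 · q2 · q1 = 0.6035 - 0.5684i - 0.4675j + 0.3068k
0.6035 - 0.5684i - 0.4675j + 0.3068k


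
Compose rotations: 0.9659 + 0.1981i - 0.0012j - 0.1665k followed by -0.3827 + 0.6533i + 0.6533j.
-0.4983 + 0.4464i + 0.7403j - 0.0665k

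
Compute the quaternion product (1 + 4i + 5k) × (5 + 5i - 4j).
-15 + 45i + 21j + 9k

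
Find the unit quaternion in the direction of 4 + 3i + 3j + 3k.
0.61 + 0.4575i + 0.4575j + 0.4575k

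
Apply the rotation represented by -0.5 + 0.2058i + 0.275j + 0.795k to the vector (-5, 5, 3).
(6.774, 3.594, 0.438)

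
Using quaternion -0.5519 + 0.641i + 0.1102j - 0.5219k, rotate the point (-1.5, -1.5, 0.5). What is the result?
(-0.39, -0.23, 2.132)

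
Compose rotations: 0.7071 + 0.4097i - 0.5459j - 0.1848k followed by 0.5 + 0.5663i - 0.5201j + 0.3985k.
-0.0887 + 0.9189i - 0.3728j + 0.0933k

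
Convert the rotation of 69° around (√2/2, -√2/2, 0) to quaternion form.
0.8241 + 0.4005i - 0.4005j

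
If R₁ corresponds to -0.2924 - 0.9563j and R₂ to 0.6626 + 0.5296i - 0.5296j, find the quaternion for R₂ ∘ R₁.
-0.7002 - 0.1549i - 0.4788j - 0.5065k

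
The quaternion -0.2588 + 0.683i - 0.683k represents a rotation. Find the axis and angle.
axis = (√2/2, 0, -√2/2), θ = 7π/6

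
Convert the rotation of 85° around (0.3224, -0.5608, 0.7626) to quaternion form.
0.7373 + 0.2178i - 0.3789j + 0.5152k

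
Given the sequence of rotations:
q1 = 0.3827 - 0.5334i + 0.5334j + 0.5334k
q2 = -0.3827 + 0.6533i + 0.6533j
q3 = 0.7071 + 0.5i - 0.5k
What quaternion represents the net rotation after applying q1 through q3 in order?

q2 · q1 = -0.1465 + 0.8026i - 0.3026j + 0.4928k
q3 · q2 · q1 = -0.2585 + 0.343i - 0.8617j + 0.2704k
-0.2585 + 0.343i - 0.8617j + 0.2704k


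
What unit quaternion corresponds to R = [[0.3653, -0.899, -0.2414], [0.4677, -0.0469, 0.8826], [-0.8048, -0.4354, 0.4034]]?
0.6561 - 0.5022i + 0.2147j + 0.5208k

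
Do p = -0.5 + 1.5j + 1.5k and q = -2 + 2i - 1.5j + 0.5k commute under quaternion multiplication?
No: pq = 2.5 + 2i + 0.75j - 6.25k ≠ 2.5 - 4i - 5.25j - 0.25k = qp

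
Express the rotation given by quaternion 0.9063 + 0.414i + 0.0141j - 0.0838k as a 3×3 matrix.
[[0.9856, 0.1636, -0.0438], [-0.1402, 0.6432, -0.7528], [-0.0949, 0.7481, 0.6568]]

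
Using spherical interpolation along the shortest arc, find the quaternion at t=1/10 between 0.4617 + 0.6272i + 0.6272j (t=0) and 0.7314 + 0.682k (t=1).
0.533 + 0.595i + 0.595j + 0.0886k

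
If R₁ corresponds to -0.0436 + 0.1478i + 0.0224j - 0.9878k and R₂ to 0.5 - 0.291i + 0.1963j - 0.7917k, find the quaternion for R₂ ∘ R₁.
-0.7652 - 0.0896i - 0.4018j - 0.4949k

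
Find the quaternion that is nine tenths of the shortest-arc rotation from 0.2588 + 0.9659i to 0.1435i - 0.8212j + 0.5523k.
0.0373 + 0.2783i - 0.7964j + 0.5356k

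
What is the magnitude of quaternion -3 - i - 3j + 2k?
√23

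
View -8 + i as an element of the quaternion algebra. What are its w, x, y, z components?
-8 + i + 0j + 0k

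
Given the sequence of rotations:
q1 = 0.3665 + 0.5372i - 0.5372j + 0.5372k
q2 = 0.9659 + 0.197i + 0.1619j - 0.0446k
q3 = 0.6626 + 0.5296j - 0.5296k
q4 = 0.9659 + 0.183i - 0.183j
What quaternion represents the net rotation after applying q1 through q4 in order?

q2 · q1 = 0.3591 + 0.6541i - 0.5893j + 0.3097k
q3 · q2 · q1 = 0.7141 + 0.2853i - 0.5467j - 0.3314k
q4 · q3 · q2 · q1 = 0.5375 + 0.4669i - 0.5981j - 0.3679k
0.5375 + 0.4669i - 0.5981j - 0.3679k


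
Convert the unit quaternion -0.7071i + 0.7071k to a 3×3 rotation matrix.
[[0, 0, -1], [0, -1, 0], [-1, 0, 0]]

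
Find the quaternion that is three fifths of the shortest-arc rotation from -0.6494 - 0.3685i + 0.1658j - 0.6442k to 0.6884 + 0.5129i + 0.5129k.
-0.6783 - 0.4588i + 0.067j - 0.5701k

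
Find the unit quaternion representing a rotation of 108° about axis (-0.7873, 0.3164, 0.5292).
0.5878 - 0.6369i + 0.256j + 0.4281k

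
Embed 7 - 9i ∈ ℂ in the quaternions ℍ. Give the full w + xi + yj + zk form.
7 - 9i + 0j + 0k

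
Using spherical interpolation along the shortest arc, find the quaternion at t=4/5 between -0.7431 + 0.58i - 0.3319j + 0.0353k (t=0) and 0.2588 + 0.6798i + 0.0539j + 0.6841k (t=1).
0.0302 + 0.7753i - 0.0424j + 0.6295k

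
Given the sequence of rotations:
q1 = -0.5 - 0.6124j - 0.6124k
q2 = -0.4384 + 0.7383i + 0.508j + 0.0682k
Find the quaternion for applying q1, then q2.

q2 · q1 = 0.5721 - 0.6385i + 0.4666j - 0.2178k
0.5721 - 0.6385i + 0.4666j - 0.2178k


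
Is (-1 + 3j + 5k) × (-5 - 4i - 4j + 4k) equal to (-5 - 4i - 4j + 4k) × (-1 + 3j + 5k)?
No: pq = -3 + 36i - 31j - 17k ≠ -3 - 28i + 9j - 41k = qp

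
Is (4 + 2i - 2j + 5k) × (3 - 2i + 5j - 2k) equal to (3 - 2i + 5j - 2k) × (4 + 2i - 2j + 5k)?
No: pq = 36 - 23i + 8j + 13k ≠ 36 + 19i + 20j + k = qp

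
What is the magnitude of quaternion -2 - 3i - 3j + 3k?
√31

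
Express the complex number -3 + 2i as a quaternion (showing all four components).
-3 + 2i + 0j + 0k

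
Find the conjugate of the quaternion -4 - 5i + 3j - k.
-4 + 5i - 3j + k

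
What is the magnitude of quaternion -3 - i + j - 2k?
√15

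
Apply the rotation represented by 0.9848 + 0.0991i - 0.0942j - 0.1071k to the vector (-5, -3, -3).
(-4.753, -1.199, -4.355)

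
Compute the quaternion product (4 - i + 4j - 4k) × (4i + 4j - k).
-16 + 28i - j - 24k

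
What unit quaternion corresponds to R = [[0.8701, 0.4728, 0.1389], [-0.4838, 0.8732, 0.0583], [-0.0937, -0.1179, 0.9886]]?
0.9659 - 0.0456i + 0.0602j - 0.2476k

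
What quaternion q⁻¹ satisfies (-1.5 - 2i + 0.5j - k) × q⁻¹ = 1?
-0.2 + 0.2667i - 0.0667j + 0.1333k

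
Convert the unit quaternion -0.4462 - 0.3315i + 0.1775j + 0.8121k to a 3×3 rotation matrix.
[[-0.382, 0.607, -0.6968], [-0.8424, -0.5388, -0.0075], [-0.38, 0.5841, 0.7172]]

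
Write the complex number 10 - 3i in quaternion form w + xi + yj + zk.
10 - 3i + 0j + 0k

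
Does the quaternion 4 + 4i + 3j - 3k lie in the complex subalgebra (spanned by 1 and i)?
No. The quaternion 4 + 4i + 3j - 3k has j-coefficient y = 3 and k-coefficient z = -3, not both zero, so it does not lie in the complex subalgebra spanned by 1 and i.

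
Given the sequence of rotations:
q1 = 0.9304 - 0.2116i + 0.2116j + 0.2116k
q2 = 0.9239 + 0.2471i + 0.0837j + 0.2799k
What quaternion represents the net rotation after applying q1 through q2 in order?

q2 · q1 = 0.8349 - 0.0071i + 0.1619j + 0.5259k
0.8349 - 0.0071i + 0.1619j + 0.5259k


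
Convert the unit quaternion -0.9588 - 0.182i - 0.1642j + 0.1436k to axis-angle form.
axis = (-0.6406, -0.578, 0.5055), θ = 327°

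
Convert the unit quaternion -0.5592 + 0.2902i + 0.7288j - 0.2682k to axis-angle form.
axis = (0.35, 0.8791, -0.3235), θ = 248°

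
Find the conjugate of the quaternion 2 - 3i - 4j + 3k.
2 + 3i + 4j - 3k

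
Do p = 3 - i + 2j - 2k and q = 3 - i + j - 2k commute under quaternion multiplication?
No: pq = 2 - 8i + 9j - 11k ≠ 2 - 4i + 9j - 13k = qp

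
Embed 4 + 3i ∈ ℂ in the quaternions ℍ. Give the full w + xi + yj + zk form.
4 + 3i + 0j + 0k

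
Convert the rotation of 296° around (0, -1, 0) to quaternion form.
-0.848 - 0.5299j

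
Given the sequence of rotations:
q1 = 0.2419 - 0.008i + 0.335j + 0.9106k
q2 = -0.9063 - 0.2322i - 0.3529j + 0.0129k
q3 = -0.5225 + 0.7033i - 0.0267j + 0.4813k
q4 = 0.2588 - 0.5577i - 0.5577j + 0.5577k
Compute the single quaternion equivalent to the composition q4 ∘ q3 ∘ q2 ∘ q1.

q2 · q1 = -0.1146 - 0.3746i - 0.1776j - 0.9028k
q3 · q2 · q1 = 0.7531 + 0.2247i + 0.5505j + 0.2816k
q4 · q3 · q2 · q1 = 0.4702 - 0.8259i + 0.0048j + 0.3112k
0.4702 - 0.8259i + 0.0048j + 0.3112k


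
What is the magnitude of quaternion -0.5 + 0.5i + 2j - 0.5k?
2.179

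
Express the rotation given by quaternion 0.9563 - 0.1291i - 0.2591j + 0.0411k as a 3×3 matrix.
[[0.8624, -0.0117, -0.5062], [0.1455, 0.9633, 0.2256], [0.4849, -0.2682, 0.8324]]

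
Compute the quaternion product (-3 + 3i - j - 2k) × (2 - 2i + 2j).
2 + 16i - 4j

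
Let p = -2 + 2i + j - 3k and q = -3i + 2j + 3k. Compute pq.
13 + 15i - j + k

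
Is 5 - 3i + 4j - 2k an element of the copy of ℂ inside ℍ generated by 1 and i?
No. The quaternion 5 - 3i + 4j - 2k has j-coefficient y = 4 and k-coefficient z = -2, not both zero, so it does not lie in the complex subalgebra spanned by 1 and i.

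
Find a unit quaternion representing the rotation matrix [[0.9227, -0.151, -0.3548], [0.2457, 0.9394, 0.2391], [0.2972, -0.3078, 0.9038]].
0.9703 - 0.1409i - 0.168j + 0.1022k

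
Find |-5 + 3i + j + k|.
6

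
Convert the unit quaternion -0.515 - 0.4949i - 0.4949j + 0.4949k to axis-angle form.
axis = (-√3/3, -√3/3, √3/3), θ = 242°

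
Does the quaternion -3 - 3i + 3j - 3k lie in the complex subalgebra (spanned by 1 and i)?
No. The quaternion -3 - 3i + 3j - 3k has j-coefficient y = 3 and k-coefficient z = -3, not both zero, so it does not lie in the complex subalgebra spanned by 1 and i.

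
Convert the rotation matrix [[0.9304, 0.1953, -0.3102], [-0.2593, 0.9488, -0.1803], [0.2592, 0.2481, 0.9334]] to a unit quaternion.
0.9763 + 0.1097i - 0.1458j - 0.1164k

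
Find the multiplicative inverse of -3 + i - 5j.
-0.0857 - 0.0286i + 0.1429j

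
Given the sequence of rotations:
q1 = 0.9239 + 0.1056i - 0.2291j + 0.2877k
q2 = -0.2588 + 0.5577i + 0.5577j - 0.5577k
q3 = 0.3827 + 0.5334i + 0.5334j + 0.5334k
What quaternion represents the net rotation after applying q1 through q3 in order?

q2 · q1 = -0.0098 + 0.5206i + 0.3552j - 0.7764k
q3 · q2 · q1 = -0.0568 - 0.4096i + 0.8225j - 0.3906k
-0.0568 - 0.4096i + 0.8225j - 0.3906k


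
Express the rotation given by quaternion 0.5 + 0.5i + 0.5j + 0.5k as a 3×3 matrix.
[[0, 0, 1], [1, 0, 0], [0, 1, 0]]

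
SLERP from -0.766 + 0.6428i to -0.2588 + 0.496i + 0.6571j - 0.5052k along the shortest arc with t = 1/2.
-0.5883 + 0.6538i + 0.3772j - 0.29k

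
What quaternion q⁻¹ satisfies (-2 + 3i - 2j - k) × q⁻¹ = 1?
-0.1111 - 0.1667i + 0.1111j + 0.0556k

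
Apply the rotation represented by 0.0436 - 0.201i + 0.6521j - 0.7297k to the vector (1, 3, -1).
(-1.861, 0.171, -2.74)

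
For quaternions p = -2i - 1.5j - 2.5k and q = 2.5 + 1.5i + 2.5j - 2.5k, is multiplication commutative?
No: pq = 0.5 + 5i - 12.5j - 9k ≠ 0.5 - 15i + 5j - 3.5k = qp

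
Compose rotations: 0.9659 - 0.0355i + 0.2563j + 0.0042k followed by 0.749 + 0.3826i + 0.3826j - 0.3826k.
0.6406 + 0.4426i + 0.5735j - 0.2548k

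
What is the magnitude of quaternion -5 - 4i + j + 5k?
√67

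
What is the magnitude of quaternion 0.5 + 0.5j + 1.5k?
1.658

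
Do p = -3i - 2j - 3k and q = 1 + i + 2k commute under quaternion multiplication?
No: pq = 9 - 7i + j - k ≠ 9 + i - 5j - 5k = qp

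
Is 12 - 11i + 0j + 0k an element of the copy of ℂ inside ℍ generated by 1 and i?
Yes. The quaternion 12 - 11i has j- and k-coefficients y = z = 0, so it lies in the complex subalgebra spanned by 1 and i.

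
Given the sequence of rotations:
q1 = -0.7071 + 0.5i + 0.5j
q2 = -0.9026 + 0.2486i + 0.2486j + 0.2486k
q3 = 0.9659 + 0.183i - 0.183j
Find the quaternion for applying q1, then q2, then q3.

q2 · q1 = 0.3896 - 0.7514i - 0.5028j - 0.1758k
q3 · q2 · q1 = 0.4218 - 0.6223i - 0.5248j - 0.3993k
0.4218 - 0.6223i - 0.5248j - 0.3993k


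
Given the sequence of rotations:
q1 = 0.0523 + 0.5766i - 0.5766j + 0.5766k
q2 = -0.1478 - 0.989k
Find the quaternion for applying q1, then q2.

q2 · q1 = 0.5625 - 0.6555i - 0.485j - 0.1369k
0.5625 - 0.6555i - 0.485j - 0.1369k


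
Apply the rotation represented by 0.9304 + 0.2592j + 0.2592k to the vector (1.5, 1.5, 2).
(1.338, 2.291, 1.209)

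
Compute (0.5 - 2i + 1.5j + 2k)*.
0.5 + 2i - 1.5j - 2k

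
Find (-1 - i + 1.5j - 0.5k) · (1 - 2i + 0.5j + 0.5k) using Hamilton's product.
-3.5 + 2i + 2.5j + 1.5k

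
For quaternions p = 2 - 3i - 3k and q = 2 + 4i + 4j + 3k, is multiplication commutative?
No: pq = 25 + 14i + 5j - 12k ≠ 25 - 10i + 11j + 12k = qp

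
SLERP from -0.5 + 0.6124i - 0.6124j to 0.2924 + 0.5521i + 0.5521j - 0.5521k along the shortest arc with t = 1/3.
-0.546 + 0.2482i - 0.7584j + 0.2551k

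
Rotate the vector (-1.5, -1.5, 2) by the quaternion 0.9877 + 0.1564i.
(-1.5, -2.045, 1.439)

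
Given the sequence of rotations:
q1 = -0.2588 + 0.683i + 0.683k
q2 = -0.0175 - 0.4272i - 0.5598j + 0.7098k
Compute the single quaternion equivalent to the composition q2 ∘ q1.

q2 · q1 = -0.1885 - 0.2837i + 0.9214j + 0.1867k
-0.1885 - 0.2837i + 0.9214j + 0.1867k


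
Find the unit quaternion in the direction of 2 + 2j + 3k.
0.4851 + 0.4851j + 0.7276k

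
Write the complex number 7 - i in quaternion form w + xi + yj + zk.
7 - i + 0j + 0k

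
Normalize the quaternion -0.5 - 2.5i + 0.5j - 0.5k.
-0.189 - 0.9449i + 0.189j - 0.189k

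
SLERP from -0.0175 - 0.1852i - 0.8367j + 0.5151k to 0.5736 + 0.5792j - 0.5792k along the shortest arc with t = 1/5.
-0.1374 - 0.1521i - 0.8115j + 0.5473k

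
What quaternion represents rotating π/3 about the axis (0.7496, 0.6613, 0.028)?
0.866 + 0.3748i + 0.3306j + 0.014k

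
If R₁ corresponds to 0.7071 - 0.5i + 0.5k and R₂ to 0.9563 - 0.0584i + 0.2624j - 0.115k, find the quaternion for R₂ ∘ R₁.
0.7045 - 0.3882i + 0.2722j + 0.528k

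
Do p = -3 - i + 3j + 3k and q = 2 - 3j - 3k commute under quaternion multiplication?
No: pq = 12 - 2i + 12j + 18k ≠ 12 - 2i + 18j + 12k = qp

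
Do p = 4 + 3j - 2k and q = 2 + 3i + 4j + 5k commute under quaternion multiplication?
No: pq = 6 + 35i + 16j + 7k ≠ 6 - 11i + 28j + 25k = qp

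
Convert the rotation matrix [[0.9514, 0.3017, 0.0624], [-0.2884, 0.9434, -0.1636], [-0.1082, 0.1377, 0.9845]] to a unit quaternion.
0.9848 + 0.0765i + 0.0433j - 0.1498k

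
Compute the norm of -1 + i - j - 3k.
√12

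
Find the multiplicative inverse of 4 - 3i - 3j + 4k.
0.08 + 0.06i + 0.06j - 0.08k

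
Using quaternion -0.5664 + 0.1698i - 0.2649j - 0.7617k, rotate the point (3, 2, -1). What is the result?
(-2.849, 1.287, -2.056)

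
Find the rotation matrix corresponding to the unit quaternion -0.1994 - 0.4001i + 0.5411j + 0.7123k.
[[-0.6003, -0.1489, -0.7858], [-0.7171, -0.3349, 0.6113], [-0.3542, 0.9304, 0.0943]]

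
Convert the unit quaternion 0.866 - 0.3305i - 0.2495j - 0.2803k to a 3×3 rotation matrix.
[[0.7184, 0.6504, -0.2469], [-0.3206, 0.6244, 0.7123], [0.6174, -0.4326, 0.657]]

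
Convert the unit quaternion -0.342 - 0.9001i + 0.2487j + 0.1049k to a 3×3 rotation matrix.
[[0.8543, -0.376, -0.359], [-0.5195, -0.6424, -0.5635], [-0.0187, 0.6678, -0.7441]]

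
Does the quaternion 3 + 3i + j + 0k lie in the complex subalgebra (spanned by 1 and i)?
No. The quaternion 3 + 3i + j has j-coefficient y = 1 and k-coefficient z = 0, not both zero, so it does not lie in the complex subalgebra spanned by 1 and i.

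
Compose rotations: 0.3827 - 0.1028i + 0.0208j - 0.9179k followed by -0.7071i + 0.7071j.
-0.0874 - 0.9197i - 0.3784j + 0.058k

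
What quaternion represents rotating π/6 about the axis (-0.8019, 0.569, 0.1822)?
0.9659 - 0.2075i + 0.1473j + 0.0472k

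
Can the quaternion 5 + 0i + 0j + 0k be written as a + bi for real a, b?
Yes. The quaternion 5 has j- and k-coefficients y = z = 0, so it lies in the complex subalgebra spanned by 1 and i.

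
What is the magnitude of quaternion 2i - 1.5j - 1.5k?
2.915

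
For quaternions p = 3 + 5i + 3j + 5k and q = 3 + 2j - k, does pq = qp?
No: pq = 8 + 2i + 20j + 22k ≠ 8 + 28i + 10j + 2k = qp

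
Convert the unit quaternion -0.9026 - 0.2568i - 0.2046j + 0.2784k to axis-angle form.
axis = (-0.5965, -0.4753, 0.6467), θ = 309°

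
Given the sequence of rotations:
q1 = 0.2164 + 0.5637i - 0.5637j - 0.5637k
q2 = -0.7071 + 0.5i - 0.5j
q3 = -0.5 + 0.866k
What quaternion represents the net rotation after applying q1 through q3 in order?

q2 · q1 = -0.7167 - 0.0085i + 0.5722j + 0.3986k
q3 · q2 · q1 = 0.0132 - 0.4913i - 0.2935j - 0.82k
0.0132 - 0.4913i - 0.2935j - 0.82k


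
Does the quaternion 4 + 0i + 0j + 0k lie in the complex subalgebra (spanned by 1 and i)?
Yes. The quaternion 4 has j- and k-coefficients y = z = 0, so it lies in the complex subalgebra spanned by 1 and i.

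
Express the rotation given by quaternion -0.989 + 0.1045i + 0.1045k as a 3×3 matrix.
[[0.9782, 0.2067, 0.0218], [-0.2067, 0.9563, 0.2067], [0.0218, -0.2067, 0.9782]]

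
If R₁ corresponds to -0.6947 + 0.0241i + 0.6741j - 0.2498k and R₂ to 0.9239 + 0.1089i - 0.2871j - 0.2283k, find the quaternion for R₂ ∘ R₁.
-0.508 + 0.1722i + 0.844j + 0.0081k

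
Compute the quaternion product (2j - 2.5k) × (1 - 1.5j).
3 - 3.75i + 2j - 2.5k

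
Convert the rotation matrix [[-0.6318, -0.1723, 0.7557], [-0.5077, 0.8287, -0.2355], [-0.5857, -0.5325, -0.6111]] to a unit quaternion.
0.3827 - 0.194i + 0.8763j - 0.2191k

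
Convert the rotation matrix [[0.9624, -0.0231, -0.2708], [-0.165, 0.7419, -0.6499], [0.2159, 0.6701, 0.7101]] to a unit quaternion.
0.9239 + 0.3572i - 0.1317j - 0.0384k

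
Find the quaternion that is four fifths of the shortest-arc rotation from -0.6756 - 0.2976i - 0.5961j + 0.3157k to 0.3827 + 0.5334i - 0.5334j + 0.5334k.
0.1574 + 0.4103i - 0.6754j + 0.5922k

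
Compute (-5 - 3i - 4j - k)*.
-5 + 3i + 4j + k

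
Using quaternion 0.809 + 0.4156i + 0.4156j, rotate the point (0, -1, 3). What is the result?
(1.672, -2.672, 0.255)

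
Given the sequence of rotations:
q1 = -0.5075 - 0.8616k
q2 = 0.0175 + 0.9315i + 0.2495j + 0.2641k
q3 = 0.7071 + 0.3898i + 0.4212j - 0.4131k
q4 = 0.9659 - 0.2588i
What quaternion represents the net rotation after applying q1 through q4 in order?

q2 · q1 = 0.2187 - 0.6877i + 0.676j - 0.1491k
q3 · q2 · q1 = 0.0764 - 0.1846i + 0.9123j + 0.3574k
q4 · q3 · q2 · q1 = 0.026 - 0.1981i + 0.9737j + 0.1091k
0.026 - 0.1981i + 0.9737j + 0.1091k


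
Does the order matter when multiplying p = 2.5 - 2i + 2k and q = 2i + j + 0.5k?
Yes: pq = 3 + 3i + 7.5j - 0.75k ≠ 3 + 7i - 2.5j + 3.25k = qp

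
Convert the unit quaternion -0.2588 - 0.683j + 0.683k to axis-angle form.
axis = (0, -√2/2, √2/2), θ = 7π/6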